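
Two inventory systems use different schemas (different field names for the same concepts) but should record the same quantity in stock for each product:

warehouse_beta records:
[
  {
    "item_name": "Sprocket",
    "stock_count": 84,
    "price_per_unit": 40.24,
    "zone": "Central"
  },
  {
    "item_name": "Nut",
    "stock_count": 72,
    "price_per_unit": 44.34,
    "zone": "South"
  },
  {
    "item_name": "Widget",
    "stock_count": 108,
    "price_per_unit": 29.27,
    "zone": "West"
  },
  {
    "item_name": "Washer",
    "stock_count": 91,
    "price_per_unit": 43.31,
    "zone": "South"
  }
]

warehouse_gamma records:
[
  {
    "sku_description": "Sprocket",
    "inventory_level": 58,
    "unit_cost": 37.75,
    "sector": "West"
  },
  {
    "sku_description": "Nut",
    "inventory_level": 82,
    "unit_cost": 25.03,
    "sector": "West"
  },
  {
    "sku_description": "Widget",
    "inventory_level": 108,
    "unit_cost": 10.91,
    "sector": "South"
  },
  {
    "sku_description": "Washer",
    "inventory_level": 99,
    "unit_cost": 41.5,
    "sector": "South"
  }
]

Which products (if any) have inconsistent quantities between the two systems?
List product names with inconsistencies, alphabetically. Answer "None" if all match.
Nut, Sprocket, Washer

Schema mappings:
- "item_name" (warehouse_beta) = "sku_description" (warehouse_gamma) = product name
- "stock_count" (warehouse_beta) = "inventory_level" (warehouse_gamma) = quantity

Comparison:
  Sprocket: 84 vs 58 - MISMATCH
  Nut: 72 vs 82 - MISMATCH
  Widget: 108 vs 108 - MATCH
  Washer: 91 vs 99 - MISMATCH

Products with inconsistencies: Nut, Sprocket, Washer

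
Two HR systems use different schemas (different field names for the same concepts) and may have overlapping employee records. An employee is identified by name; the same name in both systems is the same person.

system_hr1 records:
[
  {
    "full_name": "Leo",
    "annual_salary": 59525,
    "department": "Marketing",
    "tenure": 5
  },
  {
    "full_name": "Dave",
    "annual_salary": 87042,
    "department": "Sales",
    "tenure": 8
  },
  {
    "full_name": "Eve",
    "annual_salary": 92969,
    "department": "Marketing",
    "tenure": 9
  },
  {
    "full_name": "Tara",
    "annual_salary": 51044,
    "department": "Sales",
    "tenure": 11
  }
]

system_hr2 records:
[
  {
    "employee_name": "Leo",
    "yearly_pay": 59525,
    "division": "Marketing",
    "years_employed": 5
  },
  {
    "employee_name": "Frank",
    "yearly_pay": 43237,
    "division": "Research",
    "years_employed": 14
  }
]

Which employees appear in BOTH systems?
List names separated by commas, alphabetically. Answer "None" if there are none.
Leo

Schema mapping: "full_name" (system_hr1) = "employee_name" (system_hr2) = employee name

Names in system_hr1: ['Dave', 'Eve', 'Leo', 'Tara']
Names in system_hr2: ['Frank', 'Leo']

Intersection: ['Leo']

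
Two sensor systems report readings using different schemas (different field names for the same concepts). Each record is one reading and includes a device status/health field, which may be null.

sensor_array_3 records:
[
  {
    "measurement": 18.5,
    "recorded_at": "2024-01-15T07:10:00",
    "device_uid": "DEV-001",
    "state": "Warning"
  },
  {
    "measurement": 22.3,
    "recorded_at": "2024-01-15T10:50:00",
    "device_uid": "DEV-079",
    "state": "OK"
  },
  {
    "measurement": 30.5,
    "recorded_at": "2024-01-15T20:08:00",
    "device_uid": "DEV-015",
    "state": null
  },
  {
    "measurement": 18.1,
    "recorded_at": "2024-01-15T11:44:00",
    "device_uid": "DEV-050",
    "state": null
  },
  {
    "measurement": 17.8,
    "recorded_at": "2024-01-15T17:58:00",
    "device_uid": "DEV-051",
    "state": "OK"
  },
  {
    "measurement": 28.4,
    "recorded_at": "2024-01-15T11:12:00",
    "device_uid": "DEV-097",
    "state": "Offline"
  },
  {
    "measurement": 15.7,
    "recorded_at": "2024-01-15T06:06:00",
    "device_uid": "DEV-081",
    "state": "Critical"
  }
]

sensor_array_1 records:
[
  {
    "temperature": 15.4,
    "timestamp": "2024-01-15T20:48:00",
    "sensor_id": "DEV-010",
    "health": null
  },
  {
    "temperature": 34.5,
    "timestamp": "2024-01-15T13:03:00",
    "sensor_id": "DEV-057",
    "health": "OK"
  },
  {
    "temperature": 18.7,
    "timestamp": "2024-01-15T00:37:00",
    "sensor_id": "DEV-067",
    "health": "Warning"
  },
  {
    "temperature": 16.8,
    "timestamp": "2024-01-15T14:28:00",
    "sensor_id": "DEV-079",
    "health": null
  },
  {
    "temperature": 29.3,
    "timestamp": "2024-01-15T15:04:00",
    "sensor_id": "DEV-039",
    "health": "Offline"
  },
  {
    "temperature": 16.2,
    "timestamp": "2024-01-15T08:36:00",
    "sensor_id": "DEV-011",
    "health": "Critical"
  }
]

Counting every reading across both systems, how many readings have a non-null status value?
9

Schema mapping: "state" (sensor_array_3) = "health" (sensor_array_1) = status

Non-null in sensor_array_3: 5
Non-null in sensor_array_1: 4

Total non-null: 5 + 4 = 9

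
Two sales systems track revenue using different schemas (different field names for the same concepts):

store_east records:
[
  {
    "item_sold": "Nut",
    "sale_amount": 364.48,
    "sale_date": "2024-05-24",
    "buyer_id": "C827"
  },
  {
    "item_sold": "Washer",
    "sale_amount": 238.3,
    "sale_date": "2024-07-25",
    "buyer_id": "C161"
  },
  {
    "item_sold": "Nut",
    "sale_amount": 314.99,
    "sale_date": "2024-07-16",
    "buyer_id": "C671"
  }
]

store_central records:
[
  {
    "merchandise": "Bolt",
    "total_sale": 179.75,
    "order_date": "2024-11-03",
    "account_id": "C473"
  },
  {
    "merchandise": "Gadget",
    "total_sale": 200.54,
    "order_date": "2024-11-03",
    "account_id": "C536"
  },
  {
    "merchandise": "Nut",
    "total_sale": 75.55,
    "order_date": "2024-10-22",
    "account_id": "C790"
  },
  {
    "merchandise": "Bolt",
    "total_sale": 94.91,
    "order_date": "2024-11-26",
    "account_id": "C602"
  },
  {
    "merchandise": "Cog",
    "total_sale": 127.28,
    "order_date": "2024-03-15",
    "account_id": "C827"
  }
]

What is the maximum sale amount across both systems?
364.48

Reconcile: "sale_amount" (store_east) = "total_sale" (store_central) = sale amount

Maximum in store_east: 364.48
Maximum in store_central: 200.54

Overall maximum: max(364.48, 200.54) = 364.48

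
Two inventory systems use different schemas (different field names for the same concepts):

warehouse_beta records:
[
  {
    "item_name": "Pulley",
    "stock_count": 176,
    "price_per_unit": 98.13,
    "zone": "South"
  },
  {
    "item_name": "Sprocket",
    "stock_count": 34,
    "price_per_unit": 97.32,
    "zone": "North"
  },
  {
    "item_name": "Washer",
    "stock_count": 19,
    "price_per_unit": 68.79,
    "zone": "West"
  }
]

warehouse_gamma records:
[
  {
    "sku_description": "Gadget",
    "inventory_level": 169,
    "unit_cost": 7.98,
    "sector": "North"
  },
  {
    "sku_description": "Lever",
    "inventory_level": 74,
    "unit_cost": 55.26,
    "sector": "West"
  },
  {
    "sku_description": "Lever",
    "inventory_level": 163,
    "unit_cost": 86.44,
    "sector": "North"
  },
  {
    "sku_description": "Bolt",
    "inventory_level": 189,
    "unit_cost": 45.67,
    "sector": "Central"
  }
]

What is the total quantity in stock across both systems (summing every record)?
824

To reconcile these schemas, identify the field holding the quantity in stock in each system:
1. In warehouse_beta it is "stock_count"
2. In warehouse_gamma it is "inventory_level"

From warehouse_beta: 176 + 34 + 19 = 229
From warehouse_gamma: 169 + 74 + 163 + 189 = 595

Total: 229 + 595 = 824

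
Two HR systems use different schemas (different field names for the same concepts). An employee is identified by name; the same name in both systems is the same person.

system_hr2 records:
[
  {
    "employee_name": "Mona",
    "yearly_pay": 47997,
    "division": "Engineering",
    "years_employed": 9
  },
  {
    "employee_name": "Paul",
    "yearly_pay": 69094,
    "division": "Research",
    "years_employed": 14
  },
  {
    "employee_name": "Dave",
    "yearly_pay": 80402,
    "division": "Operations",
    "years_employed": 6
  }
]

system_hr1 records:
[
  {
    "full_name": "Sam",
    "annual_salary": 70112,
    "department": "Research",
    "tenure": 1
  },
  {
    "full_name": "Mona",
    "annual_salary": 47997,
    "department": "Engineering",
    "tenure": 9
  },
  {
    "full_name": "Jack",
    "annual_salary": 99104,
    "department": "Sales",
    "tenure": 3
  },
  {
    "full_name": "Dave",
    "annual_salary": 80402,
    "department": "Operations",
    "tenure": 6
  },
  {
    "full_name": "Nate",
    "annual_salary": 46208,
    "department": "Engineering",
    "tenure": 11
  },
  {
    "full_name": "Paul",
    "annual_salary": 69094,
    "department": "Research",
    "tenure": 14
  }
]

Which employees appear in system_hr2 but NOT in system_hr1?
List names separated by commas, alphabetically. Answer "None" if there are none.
None

Schema mapping: "employee_name" (system_hr2) = "full_name" (system_hr1) = employee name

Names in system_hr2: ['Dave', 'Mona', 'Paul']
Names in system_hr1: ['Dave', 'Jack', 'Mona', 'Nate', 'Paul', 'Sam']

In system_hr2 but not system_hr1: None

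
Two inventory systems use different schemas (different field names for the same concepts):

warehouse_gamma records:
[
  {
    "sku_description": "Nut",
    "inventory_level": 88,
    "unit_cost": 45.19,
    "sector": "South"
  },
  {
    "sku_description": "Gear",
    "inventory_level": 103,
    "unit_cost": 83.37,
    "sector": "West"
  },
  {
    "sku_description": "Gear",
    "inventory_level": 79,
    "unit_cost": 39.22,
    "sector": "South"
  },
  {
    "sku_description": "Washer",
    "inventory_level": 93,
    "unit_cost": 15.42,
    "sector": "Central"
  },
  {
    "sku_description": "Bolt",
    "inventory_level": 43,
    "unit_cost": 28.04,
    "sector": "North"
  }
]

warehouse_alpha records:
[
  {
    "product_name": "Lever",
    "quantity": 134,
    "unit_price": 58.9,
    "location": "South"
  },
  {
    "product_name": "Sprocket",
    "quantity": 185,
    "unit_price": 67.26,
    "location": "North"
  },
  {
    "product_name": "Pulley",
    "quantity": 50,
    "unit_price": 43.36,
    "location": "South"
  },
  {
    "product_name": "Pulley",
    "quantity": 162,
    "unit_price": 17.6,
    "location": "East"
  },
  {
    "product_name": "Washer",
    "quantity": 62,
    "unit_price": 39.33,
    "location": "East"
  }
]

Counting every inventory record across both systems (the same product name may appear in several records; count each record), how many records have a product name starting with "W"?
2

Schema mapping: "sku_description" (warehouse_gamma) = "product_name" (warehouse_alpha) = product name

Records with product name starting with "W" in warehouse_gamma: 1
Records with product name starting with "W" in warehouse_alpha: 1

Total: 1 + 1 = 2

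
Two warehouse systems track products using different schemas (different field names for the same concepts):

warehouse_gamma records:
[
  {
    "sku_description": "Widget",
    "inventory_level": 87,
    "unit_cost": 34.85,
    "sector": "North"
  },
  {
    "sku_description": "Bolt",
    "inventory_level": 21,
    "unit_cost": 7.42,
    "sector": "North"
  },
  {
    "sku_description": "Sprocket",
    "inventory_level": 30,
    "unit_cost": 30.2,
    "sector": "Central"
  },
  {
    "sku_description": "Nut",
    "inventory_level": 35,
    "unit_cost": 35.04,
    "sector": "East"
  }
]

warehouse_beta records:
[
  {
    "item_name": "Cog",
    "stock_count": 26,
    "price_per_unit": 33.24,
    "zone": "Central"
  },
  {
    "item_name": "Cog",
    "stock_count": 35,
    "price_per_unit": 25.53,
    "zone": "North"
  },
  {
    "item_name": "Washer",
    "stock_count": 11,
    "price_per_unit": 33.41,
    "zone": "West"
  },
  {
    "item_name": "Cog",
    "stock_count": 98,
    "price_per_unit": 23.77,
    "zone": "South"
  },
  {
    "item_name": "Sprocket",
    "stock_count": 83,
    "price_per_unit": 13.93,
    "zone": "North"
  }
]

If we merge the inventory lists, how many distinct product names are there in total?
6

Schema mapping: "sku_description" (warehouse_gamma) = "item_name" (warehouse_beta) = product name

Products in warehouse_gamma: ['Bolt', 'Nut', 'Sprocket', 'Widget']
Products in warehouse_beta: ['Cog', 'Sprocket', 'Washer']

Union (unique products): ['Bolt', 'Cog', 'Nut', 'Sprocket', 'Washer', 'Widget']
Count: 6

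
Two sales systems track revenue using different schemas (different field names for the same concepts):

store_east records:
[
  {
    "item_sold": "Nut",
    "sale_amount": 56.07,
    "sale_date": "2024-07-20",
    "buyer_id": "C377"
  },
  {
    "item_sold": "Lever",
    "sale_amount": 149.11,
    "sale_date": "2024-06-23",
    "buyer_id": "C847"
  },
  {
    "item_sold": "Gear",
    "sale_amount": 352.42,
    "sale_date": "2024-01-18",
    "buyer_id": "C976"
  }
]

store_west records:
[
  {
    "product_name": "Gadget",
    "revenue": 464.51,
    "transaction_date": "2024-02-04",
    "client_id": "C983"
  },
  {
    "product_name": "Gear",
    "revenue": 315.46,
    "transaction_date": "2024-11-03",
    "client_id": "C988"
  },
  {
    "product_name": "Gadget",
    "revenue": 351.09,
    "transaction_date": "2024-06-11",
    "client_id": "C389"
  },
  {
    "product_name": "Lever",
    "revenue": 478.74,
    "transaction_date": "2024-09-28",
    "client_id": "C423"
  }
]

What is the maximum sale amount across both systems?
478.74

Reconcile: "sale_amount" (store_east) = "revenue" (store_west) = sale amount

Maximum in store_east: 352.42
Maximum in store_west: 478.74

Overall maximum: max(352.42, 478.74) = 478.74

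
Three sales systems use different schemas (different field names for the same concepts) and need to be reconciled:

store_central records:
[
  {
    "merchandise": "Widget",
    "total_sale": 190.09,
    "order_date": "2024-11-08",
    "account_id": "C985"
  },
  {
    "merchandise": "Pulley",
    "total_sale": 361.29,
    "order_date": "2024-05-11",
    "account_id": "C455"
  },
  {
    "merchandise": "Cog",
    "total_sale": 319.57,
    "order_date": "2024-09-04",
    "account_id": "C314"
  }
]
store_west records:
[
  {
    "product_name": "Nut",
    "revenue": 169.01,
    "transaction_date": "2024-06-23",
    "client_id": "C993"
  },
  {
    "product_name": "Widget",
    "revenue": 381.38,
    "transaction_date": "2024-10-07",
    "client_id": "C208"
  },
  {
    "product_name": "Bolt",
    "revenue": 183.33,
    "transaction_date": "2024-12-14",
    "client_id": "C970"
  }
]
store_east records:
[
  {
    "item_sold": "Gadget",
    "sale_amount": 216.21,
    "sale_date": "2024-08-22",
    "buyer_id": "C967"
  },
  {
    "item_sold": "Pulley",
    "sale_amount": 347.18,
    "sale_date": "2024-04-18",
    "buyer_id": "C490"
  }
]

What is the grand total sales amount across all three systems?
2168.06

Schema reconciliation - all amount fields map to sale amount:

store_central (total_sale): 870.95
store_west (revenue): 733.72
store_east (sale_amount): 563.39

Grand total: 2168.06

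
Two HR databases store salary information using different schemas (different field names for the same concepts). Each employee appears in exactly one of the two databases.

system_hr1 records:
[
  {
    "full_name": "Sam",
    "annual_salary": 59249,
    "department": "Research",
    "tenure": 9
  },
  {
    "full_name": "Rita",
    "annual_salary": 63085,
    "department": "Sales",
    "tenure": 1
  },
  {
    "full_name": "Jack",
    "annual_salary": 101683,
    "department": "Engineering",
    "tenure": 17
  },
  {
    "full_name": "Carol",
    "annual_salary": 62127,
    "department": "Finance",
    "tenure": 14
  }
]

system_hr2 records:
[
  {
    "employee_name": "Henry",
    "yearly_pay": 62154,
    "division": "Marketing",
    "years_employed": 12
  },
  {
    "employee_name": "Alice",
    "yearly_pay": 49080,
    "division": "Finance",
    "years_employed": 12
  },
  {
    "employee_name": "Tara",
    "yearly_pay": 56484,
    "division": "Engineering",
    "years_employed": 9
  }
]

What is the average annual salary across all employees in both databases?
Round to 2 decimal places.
64837.43

Schema mapping: "annual_salary" (system_hr1) = "yearly_pay" (system_hr2) = annual salary

All salaries: [59249, 63085, 101683, 62127, 62154, 49080, 56484]
Sum: 453862
Count: 7
Average: 453862 / 7 = 64837.43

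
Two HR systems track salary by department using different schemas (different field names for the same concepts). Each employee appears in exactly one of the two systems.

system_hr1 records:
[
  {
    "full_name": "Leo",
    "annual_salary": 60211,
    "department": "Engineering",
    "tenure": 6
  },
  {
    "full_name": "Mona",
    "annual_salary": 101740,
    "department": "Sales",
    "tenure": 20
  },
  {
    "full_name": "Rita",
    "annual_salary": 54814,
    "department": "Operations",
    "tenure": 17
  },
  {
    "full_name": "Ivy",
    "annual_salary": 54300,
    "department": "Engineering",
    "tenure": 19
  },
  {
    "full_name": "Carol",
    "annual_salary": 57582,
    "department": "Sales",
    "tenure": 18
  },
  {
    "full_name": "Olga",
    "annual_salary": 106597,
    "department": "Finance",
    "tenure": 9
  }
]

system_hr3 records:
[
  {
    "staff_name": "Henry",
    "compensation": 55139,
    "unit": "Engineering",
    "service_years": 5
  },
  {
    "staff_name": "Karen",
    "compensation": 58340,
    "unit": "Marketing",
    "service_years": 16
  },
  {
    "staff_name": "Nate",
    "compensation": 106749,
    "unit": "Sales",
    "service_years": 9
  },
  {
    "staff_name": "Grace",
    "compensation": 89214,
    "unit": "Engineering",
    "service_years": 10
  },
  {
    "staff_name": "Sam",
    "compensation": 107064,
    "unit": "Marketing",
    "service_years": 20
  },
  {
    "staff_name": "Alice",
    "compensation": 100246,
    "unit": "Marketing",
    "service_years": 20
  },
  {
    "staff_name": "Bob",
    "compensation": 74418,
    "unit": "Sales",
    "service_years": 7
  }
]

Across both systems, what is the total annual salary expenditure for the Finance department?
106597

Schema mappings:
- "department" (system_hr1) = "unit" (system_hr3) = department
- "annual_salary" (system_hr1) = "compensation" (system_hr3) = salary

Finance salaries from system_hr1: 106597
Finance salaries from system_hr3: 0

Total: 106597 + 0 = 106597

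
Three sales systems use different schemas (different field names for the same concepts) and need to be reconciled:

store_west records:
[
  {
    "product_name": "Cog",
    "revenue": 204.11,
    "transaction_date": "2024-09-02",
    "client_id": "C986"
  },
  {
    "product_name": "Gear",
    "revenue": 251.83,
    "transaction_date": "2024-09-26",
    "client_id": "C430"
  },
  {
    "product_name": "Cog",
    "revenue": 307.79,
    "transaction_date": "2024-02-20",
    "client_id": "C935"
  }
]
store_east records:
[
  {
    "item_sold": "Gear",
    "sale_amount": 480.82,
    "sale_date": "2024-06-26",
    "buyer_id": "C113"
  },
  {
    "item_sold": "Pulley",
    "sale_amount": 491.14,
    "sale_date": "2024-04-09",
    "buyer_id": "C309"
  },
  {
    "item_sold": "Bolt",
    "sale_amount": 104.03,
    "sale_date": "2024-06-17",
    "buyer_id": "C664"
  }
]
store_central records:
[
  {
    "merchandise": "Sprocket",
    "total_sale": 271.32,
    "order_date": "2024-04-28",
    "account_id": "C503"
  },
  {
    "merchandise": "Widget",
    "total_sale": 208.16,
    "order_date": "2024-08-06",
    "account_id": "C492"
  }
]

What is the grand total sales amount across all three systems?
2319.2

Schema reconciliation - all amount fields map to sale amount:

store_west (revenue): 763.73
store_east (sale_amount): 1075.99
store_central (total_sale): 479.48

Grand total: 2319.2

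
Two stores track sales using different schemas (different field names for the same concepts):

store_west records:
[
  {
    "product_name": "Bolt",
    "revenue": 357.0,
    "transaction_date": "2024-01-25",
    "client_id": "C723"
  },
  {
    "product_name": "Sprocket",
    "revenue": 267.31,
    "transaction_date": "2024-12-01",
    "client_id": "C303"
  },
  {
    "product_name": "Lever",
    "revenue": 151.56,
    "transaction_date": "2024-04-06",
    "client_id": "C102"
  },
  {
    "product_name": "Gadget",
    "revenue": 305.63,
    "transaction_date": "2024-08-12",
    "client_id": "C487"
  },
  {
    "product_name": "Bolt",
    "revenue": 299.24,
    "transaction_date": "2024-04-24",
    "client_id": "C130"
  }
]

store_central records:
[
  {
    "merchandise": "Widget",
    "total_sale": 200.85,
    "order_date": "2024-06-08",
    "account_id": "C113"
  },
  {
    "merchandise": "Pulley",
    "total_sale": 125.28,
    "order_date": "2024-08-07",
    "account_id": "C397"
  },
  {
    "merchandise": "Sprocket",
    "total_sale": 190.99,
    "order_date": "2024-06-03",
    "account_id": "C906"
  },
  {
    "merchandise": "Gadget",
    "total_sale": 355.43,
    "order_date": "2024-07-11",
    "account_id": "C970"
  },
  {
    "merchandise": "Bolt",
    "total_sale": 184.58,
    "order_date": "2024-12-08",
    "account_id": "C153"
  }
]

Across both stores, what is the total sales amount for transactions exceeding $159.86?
2161.03

Schema mapping: "revenue" (store_west) = "total_sale" (store_central) = sale amount

Sum of sales > $159.86 in store_west: 1229.18
Sum of sales > $159.86 in store_central: 931.85

Total: 1229.18 + 931.85 = 2161.03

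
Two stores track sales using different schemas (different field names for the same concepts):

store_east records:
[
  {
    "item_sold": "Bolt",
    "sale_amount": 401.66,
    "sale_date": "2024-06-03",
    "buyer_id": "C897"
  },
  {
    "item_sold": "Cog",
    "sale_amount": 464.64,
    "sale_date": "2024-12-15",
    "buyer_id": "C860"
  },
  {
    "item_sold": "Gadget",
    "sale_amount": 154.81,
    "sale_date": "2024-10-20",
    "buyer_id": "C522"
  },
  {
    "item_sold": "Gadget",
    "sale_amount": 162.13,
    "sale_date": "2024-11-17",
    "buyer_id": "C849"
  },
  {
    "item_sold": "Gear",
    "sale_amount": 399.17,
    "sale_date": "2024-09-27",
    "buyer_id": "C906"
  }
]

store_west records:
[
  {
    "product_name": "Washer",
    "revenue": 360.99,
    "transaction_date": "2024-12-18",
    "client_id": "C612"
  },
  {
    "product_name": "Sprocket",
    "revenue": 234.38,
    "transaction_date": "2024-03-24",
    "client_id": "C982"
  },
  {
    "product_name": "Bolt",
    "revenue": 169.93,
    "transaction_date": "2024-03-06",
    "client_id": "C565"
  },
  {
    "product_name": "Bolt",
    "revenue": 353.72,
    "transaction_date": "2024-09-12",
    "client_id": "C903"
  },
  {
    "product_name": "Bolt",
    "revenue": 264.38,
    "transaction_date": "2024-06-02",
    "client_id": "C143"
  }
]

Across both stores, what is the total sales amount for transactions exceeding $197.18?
2478.94

Schema mapping: "sale_amount" (store_east) = "revenue" (store_west) = sale amount

Sum of sales > $197.18 in store_east: 1265.47
Sum of sales > $197.18 in store_west: 1213.47

Total: 1265.47 + 1213.47 = 2478.94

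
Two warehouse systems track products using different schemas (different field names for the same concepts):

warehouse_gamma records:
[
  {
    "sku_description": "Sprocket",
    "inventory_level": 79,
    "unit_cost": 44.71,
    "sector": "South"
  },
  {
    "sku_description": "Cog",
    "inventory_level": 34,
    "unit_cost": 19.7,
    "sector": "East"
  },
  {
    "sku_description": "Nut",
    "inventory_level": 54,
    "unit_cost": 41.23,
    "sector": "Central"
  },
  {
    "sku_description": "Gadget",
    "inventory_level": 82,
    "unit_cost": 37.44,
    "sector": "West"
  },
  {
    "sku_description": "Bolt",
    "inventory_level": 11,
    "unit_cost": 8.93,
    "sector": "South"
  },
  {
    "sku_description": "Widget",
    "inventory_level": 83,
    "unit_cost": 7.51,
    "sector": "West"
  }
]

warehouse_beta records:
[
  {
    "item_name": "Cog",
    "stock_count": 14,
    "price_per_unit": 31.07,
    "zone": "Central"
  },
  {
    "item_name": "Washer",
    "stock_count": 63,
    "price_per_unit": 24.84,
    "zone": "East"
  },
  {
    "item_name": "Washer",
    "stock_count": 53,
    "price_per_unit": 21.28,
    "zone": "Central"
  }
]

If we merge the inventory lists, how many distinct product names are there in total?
7

Schema mapping: "sku_description" (warehouse_gamma) = "item_name" (warehouse_beta) = product name

Products in warehouse_gamma: ['Bolt', 'Cog', 'Gadget', 'Nut', 'Sprocket', 'Widget']
Products in warehouse_beta: ['Cog', 'Washer']

Union (unique products): ['Bolt', 'Cog', 'Gadget', 'Nut', 'Sprocket', 'Washer', 'Widget']
Count: 7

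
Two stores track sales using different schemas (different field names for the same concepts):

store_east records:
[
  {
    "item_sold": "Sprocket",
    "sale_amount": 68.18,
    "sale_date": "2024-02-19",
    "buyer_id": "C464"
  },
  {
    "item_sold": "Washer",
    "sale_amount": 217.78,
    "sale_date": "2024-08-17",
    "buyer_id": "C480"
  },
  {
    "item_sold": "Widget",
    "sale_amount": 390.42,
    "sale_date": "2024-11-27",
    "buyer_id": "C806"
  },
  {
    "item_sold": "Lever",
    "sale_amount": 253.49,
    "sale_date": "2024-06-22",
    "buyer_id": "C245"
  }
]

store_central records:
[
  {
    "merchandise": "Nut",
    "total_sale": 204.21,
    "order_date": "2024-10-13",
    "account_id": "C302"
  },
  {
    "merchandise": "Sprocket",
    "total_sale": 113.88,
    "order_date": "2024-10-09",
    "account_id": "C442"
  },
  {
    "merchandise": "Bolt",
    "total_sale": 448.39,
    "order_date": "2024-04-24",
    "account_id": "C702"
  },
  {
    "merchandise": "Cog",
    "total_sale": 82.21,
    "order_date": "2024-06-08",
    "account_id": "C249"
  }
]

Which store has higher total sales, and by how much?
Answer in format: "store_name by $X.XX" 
store_east by $81.18

Schema mapping: "sale_amount" (store_east) = "total_sale" (store_central) = sale amount

Total for store_east: 929.87
Total for store_central: 848.69

Difference: |929.87 - 848.69| = 81.18
store_east has higher sales by $81.18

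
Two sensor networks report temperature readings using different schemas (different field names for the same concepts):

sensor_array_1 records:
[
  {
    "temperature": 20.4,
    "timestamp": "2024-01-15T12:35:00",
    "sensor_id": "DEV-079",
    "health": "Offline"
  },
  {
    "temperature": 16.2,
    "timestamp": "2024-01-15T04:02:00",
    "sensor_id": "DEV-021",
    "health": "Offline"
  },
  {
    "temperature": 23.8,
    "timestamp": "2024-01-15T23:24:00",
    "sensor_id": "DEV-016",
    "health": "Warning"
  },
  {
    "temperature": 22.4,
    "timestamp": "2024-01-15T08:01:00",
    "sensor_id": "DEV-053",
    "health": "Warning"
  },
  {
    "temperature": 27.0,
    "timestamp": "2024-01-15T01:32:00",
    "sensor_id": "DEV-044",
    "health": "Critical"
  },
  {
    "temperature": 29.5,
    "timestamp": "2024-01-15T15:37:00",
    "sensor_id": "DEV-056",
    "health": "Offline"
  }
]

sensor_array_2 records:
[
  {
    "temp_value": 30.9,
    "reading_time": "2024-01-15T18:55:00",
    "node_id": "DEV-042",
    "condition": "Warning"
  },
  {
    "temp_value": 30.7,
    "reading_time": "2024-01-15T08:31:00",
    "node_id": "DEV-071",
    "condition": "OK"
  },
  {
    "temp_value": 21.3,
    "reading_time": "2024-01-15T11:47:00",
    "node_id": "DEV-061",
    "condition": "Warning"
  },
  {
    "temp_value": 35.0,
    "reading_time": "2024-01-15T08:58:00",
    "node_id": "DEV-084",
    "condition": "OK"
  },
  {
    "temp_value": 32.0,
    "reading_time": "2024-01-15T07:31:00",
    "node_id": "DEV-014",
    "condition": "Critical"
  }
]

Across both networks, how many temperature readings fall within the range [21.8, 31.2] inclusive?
6

Schema mapping: "temperature" (sensor_array_1) = "temp_value" (sensor_array_2) = temperature

Readings in [21.8, 31.2] from sensor_array_1: 4
Readings in [21.8, 31.2] from sensor_array_2: 2

Total count: 4 + 2 = 6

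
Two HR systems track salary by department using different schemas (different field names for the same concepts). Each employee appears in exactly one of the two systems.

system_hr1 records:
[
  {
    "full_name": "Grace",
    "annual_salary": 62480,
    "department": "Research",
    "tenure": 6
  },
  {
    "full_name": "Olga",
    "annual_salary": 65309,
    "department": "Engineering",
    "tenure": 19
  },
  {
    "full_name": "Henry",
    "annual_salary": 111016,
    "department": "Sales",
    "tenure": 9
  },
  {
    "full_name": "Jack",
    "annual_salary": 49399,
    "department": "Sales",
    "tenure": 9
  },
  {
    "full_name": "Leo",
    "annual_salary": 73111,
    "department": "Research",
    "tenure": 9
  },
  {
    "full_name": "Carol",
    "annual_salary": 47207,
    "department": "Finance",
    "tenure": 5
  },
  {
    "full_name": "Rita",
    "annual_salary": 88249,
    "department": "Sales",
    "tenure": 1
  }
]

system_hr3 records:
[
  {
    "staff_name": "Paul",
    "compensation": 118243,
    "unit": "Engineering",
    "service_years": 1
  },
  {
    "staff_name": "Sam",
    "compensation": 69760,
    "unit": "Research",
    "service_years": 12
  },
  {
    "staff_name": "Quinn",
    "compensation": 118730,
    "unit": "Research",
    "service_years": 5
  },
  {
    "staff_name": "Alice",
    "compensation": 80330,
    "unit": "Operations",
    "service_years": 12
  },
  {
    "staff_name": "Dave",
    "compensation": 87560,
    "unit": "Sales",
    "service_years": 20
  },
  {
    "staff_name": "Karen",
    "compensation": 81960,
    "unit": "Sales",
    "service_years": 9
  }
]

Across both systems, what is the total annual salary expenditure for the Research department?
324081

Schema mappings:
- "department" (system_hr1) = "unit" (system_hr3) = department
- "annual_salary" (system_hr1) = "compensation" (system_hr3) = salary

Research salaries from system_hr1: 135591
Research salaries from system_hr3: 188490

Total: 135591 + 188490 = 324081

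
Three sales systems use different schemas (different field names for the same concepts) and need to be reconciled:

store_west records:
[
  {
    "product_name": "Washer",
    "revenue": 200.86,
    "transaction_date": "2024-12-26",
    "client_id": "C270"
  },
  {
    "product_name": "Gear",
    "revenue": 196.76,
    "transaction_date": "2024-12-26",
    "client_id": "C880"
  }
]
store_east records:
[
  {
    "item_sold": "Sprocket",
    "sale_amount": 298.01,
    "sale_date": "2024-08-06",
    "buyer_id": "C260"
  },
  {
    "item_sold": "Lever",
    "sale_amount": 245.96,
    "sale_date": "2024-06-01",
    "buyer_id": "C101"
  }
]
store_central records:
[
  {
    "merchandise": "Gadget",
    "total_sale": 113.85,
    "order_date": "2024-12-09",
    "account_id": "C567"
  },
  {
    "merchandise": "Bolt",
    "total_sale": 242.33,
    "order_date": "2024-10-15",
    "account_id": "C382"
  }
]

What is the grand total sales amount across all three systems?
1297.77

Schema reconciliation - all amount fields map to sale amount:

store_west (revenue): 397.62
store_east (sale_amount): 543.97
store_central (total_sale): 356.18

Grand total: 1297.77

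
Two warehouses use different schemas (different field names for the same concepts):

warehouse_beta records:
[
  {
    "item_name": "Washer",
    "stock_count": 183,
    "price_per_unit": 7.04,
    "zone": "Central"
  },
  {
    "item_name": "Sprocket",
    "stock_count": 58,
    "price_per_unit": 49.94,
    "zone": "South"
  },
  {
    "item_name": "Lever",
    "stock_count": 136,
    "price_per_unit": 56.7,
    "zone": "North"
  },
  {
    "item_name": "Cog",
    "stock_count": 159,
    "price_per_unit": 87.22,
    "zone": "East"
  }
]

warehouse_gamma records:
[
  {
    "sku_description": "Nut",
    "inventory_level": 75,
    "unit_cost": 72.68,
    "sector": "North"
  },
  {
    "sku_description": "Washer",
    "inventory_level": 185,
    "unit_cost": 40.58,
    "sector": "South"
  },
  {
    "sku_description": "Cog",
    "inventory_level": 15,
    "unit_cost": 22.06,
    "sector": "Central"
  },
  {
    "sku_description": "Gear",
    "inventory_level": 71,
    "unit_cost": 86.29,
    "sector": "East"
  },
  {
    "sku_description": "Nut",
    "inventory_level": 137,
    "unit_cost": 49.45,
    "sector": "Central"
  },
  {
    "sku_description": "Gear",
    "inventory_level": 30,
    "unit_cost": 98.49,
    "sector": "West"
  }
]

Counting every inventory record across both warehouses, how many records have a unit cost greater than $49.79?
6

Schema mapping: "price_per_unit" (warehouse_beta) = "unit_cost" (warehouse_gamma) = unit cost

Records > $49.79 in warehouse_beta: 3
Records > $49.79 in warehouse_gamma: 3

Total count: 3 + 3 = 6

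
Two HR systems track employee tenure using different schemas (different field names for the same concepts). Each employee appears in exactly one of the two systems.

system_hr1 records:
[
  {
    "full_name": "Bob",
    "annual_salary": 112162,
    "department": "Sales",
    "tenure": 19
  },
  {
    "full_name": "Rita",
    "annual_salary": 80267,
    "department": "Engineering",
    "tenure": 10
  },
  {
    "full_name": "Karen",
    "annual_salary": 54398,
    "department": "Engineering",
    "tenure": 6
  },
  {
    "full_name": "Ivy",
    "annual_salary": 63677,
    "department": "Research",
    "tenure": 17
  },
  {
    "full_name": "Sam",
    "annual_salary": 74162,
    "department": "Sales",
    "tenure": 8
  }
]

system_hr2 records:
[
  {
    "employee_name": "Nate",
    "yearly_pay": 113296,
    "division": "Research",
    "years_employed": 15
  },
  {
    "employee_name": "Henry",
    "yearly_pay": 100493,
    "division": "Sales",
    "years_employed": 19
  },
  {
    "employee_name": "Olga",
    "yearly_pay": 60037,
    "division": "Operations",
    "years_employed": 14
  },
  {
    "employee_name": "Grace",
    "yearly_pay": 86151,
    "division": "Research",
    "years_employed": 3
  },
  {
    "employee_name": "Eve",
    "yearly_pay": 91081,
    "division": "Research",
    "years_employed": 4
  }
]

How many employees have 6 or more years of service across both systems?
8

Reconcile schemas: "tenure" (system_hr1) = "years_employed" (system_hr2) = years of service

From system_hr1: 5 employees with >= 6 years
From system_hr2: 3 employees with >= 6 years

Total: 5 + 3 = 8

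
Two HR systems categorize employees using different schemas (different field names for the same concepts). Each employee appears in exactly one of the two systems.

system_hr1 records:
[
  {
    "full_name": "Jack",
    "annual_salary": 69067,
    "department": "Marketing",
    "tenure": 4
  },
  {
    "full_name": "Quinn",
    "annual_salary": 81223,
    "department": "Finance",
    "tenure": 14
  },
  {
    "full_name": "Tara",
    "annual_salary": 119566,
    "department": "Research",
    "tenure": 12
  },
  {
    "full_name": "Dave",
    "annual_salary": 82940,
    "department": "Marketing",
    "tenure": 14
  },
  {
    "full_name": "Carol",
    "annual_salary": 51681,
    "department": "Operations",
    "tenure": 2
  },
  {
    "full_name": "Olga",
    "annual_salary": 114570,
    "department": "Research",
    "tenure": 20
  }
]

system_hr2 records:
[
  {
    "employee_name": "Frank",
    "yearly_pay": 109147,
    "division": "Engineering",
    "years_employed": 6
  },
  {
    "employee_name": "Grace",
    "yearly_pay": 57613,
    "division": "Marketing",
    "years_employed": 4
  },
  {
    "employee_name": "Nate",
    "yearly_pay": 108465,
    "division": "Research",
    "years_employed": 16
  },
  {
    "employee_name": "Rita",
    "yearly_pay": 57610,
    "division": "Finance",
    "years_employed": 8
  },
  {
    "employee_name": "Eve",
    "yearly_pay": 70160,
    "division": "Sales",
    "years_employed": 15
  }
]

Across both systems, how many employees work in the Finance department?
2

Schema mapping: "department" (system_hr1) = "division" (system_hr2) = department

Finance employees in system_hr1: 1
Finance employees in system_hr2: 1

Total in Finance: 1 + 1 = 2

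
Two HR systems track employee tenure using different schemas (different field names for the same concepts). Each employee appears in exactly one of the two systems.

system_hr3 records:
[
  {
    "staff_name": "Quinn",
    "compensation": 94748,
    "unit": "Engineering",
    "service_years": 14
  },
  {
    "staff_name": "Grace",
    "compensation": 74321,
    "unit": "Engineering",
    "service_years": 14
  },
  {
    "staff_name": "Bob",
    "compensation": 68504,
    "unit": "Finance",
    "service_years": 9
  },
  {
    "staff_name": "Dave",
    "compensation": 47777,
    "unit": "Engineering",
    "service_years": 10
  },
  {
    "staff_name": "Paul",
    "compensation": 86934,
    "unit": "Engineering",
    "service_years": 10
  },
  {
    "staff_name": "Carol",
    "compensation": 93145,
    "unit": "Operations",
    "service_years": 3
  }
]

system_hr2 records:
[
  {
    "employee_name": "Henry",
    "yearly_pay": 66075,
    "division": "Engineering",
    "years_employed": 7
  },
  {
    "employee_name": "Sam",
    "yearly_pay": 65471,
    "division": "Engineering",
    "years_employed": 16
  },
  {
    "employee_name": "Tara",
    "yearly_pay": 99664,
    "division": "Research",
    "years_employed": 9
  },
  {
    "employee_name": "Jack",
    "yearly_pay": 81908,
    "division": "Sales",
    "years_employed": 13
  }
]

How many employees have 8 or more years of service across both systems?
8

Reconcile schemas: "service_years" (system_hr3) = "years_employed" (system_hr2) = years of service

From system_hr3: 5 employees with >= 8 years
From system_hr2: 3 employees with >= 8 years

Total: 5 + 3 = 8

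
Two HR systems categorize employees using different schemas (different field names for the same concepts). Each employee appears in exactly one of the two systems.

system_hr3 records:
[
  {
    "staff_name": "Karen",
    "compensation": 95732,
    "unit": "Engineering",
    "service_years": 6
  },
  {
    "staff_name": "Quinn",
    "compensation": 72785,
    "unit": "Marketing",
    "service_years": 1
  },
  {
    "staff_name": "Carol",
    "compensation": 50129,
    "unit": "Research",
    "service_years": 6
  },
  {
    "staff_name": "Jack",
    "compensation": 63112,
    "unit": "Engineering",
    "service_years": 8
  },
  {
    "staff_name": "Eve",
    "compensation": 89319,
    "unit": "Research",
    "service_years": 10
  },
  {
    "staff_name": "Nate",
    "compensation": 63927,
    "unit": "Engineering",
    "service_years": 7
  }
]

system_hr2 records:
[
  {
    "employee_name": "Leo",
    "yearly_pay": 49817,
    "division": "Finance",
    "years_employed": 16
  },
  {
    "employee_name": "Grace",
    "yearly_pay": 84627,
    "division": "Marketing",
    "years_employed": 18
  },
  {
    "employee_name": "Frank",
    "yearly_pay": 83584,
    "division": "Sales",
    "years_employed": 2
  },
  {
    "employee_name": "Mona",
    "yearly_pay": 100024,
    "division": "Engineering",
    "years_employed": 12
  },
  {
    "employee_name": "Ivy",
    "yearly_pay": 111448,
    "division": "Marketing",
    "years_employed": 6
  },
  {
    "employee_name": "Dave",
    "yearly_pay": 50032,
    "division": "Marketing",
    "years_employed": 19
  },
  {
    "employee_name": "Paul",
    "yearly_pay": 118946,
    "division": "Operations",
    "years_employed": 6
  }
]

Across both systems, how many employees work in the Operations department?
1

Schema mapping: "unit" (system_hr3) = "division" (system_hr2) = department

Operations employees in system_hr3: 0
Operations employees in system_hr2: 1

Total in Operations: 0 + 1 = 1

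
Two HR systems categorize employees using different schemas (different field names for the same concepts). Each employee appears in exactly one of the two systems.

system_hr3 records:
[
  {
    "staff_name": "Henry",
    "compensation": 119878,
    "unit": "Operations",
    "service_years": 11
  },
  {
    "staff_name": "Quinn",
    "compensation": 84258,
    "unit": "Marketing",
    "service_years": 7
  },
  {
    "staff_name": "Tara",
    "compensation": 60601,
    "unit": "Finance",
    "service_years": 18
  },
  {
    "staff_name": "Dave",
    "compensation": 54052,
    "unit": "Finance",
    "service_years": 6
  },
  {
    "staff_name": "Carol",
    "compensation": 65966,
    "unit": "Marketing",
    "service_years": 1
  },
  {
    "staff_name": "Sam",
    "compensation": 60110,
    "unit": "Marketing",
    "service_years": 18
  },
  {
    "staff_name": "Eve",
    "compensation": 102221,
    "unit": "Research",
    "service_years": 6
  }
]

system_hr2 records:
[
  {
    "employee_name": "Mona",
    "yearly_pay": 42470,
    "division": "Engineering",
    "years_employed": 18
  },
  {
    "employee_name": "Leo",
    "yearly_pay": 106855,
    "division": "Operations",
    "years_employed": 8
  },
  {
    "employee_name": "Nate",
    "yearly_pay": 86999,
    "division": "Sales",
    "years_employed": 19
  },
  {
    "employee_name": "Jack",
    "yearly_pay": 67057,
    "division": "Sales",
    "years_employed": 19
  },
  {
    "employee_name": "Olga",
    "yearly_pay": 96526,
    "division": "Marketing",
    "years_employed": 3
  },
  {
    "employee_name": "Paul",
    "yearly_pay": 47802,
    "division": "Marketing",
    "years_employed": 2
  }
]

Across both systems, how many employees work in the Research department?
1

Schema mapping: "unit" (system_hr3) = "division" (system_hr2) = department

Research employees in system_hr3: 1
Research employees in system_hr2: 0

Total in Research: 1 + 0 = 1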